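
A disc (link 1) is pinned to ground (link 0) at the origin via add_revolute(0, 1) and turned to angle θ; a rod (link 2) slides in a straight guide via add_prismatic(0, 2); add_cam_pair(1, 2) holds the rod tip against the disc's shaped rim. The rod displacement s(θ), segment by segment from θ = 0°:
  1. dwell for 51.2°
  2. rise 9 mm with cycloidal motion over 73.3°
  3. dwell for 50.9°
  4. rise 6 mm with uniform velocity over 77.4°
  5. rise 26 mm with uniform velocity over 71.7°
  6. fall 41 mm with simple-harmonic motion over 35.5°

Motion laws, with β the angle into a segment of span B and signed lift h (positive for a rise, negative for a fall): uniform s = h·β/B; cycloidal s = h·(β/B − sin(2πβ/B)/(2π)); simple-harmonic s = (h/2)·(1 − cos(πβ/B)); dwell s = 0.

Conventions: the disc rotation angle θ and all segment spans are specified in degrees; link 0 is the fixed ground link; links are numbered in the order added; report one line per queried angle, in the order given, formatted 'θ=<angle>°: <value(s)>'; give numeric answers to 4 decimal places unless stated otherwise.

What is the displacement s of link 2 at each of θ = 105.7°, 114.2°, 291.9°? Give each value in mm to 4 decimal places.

segment 1 (0° to 51.2°, dwell): s unchanged at 0.0000
θ = 105.7° falls in segment 2 (51.2° to 124.5°, cycloidal, h = 9): β = 105.7 − 51.2 = 54.5°, B = 73.3°; Δs = 9·(0.7435 − sin(2π·0.7435)/(2π)) = 8.1229; s = 0.0000 + 8.1229 = 8.1229
θ = 114.2° falls in segment 2 (51.2° to 124.5°, cycloidal, h = 9): β = 114.2 − 51.2 = 63°, B = 73.3°; Δs = 9·(0.8595 − sin(2π·0.8595)/(2π)) = 8.8420; s = 0.0000 + 8.8420 = 8.8420
segment 2 (51.2° to 124.5°, cycloidal, h = 9) is passed completely: s = 0.0000 + (9) = 9.0000
segment 3 (124.5° to 175.4°, dwell): s unchanged at 9.0000
segment 4 (175.4° to 252.8°, uniform, h = 6) is passed completely: s = 9.0000 + (6) = 15.0000
θ = 291.9° falls in segment 5 (252.8° to 324.5°, uniform, h = 26): β = 291.9 − 252.8 = 39.1°, B = 71.7°; Δs = 26·39.1/71.7 = 14.1785; s = 15.0000 + 14.1785 = 29.1785

θ=105.7°: 8.1229
θ=114.2°: 8.8420
θ=291.9°: 29.1785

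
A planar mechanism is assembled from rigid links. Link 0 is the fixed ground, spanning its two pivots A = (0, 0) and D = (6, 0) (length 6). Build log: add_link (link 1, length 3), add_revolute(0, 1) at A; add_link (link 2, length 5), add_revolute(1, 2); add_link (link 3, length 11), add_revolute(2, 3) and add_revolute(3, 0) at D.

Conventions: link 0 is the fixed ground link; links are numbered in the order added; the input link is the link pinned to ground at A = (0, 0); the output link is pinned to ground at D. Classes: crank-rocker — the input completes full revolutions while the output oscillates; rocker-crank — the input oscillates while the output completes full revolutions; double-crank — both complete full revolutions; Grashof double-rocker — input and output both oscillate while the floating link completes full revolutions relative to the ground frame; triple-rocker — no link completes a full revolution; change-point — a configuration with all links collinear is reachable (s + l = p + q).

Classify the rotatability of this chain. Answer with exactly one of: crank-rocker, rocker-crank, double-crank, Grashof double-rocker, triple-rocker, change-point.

lengths: ground=6, input=3, coupler=5, output=11
sorted: s=3 (shortest), l=11 (longest), p+q=11
s + l = 14 vs p + q = 11
s + l > p + q → non-Grashof → no link fully rotates → triple-rocker

triple-rocker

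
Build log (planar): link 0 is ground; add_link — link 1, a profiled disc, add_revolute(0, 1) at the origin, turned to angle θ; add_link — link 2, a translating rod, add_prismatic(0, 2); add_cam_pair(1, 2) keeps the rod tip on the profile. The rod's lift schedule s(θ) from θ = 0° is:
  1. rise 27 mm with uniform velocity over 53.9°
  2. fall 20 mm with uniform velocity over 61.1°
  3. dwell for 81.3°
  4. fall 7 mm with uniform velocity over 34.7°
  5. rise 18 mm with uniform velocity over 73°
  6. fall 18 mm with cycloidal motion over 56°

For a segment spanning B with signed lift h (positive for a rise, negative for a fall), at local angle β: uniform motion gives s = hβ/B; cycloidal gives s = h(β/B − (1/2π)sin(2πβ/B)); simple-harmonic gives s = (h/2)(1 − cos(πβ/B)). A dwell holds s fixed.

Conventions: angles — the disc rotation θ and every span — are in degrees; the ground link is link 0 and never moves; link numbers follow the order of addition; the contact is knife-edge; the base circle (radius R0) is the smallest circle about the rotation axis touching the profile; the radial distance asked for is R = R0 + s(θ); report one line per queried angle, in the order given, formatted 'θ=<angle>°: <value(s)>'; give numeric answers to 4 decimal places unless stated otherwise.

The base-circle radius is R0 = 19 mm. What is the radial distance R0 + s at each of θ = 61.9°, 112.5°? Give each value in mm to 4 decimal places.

seg 1 [0°–53.9°] uniform, h=27: full span → s += 27 → s = 27.0000
seg 2 [53.9°–115°] uniform, h=-20: θ=61.9° here. β=8, B=61.1. -20·8/61.1 = -2.6187 → s = 24.3813
seg 2 [53.9°–115°] uniform, h=-20: θ=112.5° here. β=58.6, B=61.1. -20·58.6/61.1 = -19.1817 → s = 7.8183
θ=61.9°: R = R0 + s = 19 + 24.3813 = 43.3813
θ=112.5°: R = R0 + s = 19 + 7.8183 = 26.8183

θ=61.9°: 43.3813
θ=112.5°: 26.8183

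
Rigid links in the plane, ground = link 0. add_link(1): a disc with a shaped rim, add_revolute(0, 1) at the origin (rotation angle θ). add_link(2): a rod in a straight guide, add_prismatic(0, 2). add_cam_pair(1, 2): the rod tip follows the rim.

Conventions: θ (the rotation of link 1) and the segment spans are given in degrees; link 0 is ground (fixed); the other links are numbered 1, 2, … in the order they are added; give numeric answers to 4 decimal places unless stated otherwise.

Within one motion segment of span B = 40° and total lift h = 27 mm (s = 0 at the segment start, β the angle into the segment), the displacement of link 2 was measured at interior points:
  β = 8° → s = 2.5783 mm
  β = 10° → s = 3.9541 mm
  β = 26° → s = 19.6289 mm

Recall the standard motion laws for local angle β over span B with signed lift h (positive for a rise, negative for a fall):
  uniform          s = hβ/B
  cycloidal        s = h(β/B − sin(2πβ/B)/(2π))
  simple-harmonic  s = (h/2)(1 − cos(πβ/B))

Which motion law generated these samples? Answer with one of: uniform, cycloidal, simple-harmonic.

candidates at β/B = r: uniform s = h·r (linear in β); cycloidal s = h·(r − sin(2πr)/(2π)); simple-harmonic s = (h/2)(1 − cos(πr))
β=8°: printed 2.5783 | uniform 5.4000, cycloidal 1.3131, simple-harmonic 2.5783
β=10°: printed 3.9541 | uniform 6.7500, cycloidal 2.4528, simple-harmonic 3.9541
β=26°: printed 19.6289 | uniform 17.5500, cycloidal 21.0265, simple-harmonic 19.6289
only one law matches every sample → simple-harmonic

simple-harmonic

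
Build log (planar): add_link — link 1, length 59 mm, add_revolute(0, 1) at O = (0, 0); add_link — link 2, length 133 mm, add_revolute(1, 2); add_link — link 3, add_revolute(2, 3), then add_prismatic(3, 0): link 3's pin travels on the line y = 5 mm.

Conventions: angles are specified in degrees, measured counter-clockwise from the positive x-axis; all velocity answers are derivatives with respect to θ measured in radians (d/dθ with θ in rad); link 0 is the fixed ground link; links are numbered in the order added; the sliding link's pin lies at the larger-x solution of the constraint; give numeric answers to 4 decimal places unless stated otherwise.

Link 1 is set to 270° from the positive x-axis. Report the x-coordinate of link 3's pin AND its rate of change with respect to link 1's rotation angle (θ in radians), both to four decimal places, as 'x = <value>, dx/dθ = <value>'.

geometry: r = 59 mm, L = 133 mm, e = 5 mm
crank pin P = (r cos θ, r sin θ) = (-0.000000, -59.000000)
h = r sin θ − e = -59.000000 − 5 = -64.000000
x = r cos θ + √(L² − h²) = -0.000000 + 116.589022 = 116.589022
dx/dθ = −r sin θ − h·r cos θ/√(L² − h²) (θ in radians; h = -64.000000) = 59.000000

x = 116.5890, dx/dθ = 59.0000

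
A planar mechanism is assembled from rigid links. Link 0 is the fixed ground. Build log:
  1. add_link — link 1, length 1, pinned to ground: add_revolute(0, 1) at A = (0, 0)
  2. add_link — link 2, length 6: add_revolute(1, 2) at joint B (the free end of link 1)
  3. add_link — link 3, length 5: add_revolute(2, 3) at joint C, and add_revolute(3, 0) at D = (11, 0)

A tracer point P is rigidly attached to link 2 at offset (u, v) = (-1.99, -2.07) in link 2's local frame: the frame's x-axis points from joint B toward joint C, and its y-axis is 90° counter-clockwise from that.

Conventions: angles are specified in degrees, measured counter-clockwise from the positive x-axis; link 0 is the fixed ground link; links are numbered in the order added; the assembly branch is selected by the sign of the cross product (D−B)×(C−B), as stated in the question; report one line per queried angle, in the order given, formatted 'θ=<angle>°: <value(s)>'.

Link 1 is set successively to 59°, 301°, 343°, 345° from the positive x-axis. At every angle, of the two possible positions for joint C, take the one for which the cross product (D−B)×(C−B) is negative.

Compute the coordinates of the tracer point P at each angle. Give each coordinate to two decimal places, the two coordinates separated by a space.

A=(0,0), D=(11.00,0)
θ=59°: B = A + 1.00·(cos59°, sin59°) = (0.5150, 0.8572)
θ=59°: |BD| = 10.5199
θ=59°: circle(B,6.00) ∩ circle(D,5.00): a=5.7828, h=1.5998
θ=59°:   candidates: C₊=(6.4089,1.9805) cross=16.830; C₋=(6.1482,-1.2085) cross=-16.830
θ=59°:   branch - wants cross < 0 → take C=(6.1482,-1.2085) (cross=-16.830)
θ=59°: ex = (C−B)/|BC| = (0.9389,-0.3443); ey = (0.3443,0.9389)
θ=59°: P = B + -1.99·ex + -2.07·ey = (-2.0660,-0.4012)
θ=301°: B = A + 1.00·(cos301°, sin301°) = (0.5150, -0.8572)
θ=301°: |BD| = 10.5199
θ=301°: circle(B,6.00) ∩ circle(D,5.00): a=5.7828, h=1.5998
θ=301°:   candidates: C₊=(6.1482,1.2085) cross=16.830; C₋=(6.4089,-1.9805) cross=-16.830
θ=301°:   branch - wants cross < 0 → take C=(6.4089,-1.9805) (cross=-16.830)
θ=301°: ex = (C−B)/|BC| = (0.9823,-0.1872); ey = (0.1872,0.9823)
θ=301°: P = B + -1.99·ex + -2.07·ey = (-1.8273,-2.5180)
θ=343°: B = A + 1.00·(cos343°, sin343°) = (0.9563, -0.2924)
θ=343°: |BD| = 10.0479
θ=343°: circle(B,6.00) ∩ circle(D,5.00): a=5.5714, h=2.2271
θ=343°:   candidates: C₊=(6.4605,2.0959) cross=22.378; C₋=(6.5901,-2.3564) cross=-22.378
θ=343°:   branch - wants cross < 0 → take C=(6.5901,-2.3564) (cross=-22.378)
θ=343°: ex = (C−B)/|BC| = (0.9390,-0.3440); ey = (0.3440,0.9390)
θ=343°: P = B + -1.99·ex + -2.07·ey = (-1.6243,-1.5515)
θ=345°: B = A + 1.00·(cos345°, sin345°) = (0.9659, -0.2588)
θ=345°: |BD| = 10.0374
θ=345°: circle(B,6.00) ∩ circle(D,5.00): a=5.5667, h=2.2388
θ=345°:   candidates: C₊=(6.4730,2.1228) cross=22.472; C₋=(6.5885,-2.3534) cross=-22.472
θ=345°:   branch - wants cross < 0 → take C=(6.5885,-2.3534) (cross=-22.472)
θ=345°: ex = (C−B)/|BC| = (0.9371,-0.3491); ey = (0.3491,0.9371)
θ=345°: P = B + -1.99·ex + -2.07·ey = (-1.6215,-1.5039)

θ=59°: -2.07 -0.40
θ=301°: -1.83 -2.52
θ=343°: -1.62 -1.55
θ=345°: -1.62 -1.50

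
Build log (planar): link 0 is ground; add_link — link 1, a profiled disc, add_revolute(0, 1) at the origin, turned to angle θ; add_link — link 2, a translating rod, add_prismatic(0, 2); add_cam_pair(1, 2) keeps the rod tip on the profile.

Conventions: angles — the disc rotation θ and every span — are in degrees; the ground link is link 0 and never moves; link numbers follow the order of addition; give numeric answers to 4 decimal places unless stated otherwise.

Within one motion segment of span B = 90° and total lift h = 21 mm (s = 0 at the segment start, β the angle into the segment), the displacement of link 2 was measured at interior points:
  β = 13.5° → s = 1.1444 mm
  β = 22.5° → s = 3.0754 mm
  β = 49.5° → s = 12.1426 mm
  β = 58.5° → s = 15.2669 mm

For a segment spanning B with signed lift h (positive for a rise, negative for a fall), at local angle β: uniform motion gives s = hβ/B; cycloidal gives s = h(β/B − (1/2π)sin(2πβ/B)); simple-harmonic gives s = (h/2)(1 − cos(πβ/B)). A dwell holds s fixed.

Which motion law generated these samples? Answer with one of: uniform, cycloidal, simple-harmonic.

candidates at β/B = r: uniform s = h·r (linear in β); cycloidal s = h·(r − sin(2πr)/(2π)); simple-harmonic s = (h/2)(1 − cos(πr))
β=13.5°: printed 1.1444 | uniform 3.1500, cycloidal 0.4461, simple-harmonic 1.1444
β=22.5°: printed 3.0754 | uniform 5.2500, cycloidal 1.9077, simple-harmonic 3.0754
β=49.5°: printed 12.1426 | uniform 11.5500, cycloidal 12.5828, simple-harmonic 12.1426
β=58.5°: printed 15.2669 | uniform 13.6500, cycloidal 16.3539, simple-harmonic 15.2669
only one law matches every sample → simple-harmonic

simple-harmonic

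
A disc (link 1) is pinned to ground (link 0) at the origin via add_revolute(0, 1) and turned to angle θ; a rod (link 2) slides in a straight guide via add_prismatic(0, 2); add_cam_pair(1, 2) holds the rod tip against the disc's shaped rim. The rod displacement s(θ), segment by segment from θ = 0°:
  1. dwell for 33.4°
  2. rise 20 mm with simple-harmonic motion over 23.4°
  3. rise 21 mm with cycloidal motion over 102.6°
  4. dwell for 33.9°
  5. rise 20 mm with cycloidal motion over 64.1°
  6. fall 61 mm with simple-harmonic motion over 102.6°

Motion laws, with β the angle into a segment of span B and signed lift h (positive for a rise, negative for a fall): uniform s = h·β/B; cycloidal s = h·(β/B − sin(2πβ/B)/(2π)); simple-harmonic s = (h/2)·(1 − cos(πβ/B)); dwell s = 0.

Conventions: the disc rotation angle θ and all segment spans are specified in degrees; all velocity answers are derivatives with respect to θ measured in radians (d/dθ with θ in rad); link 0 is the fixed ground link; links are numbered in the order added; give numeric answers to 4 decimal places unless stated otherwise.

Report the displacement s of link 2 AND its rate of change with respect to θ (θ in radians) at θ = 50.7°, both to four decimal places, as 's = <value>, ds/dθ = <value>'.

segment 1 (0° to 33.4°, dwell): s unchanged at 0.0000
θ = 50.7° falls in segment 2 (33.4° to 56.8°, simple-harmonic, h = 20): β = 50.7 − 33.4 = 17.3°, B = 23.4°; Δs = 20/2·(1 − cos(π·0.7393)) = 16.8298; s = 0.0000 + 16.8298 = 16.8298
velocity in seg [33.4°–56.8°] (simple-harmonic), θ in radians: β = 17.3° = 0.3019 rad, B = 23.4° = 0.4084 rad; ds/dθ = (πh/(2B)) sin(πβ/B) = (π·20/(2·0.4084)) sin(π·0.7393) = 56.187494 mm/rad

s = 16.8298, ds/dθ = 56.1875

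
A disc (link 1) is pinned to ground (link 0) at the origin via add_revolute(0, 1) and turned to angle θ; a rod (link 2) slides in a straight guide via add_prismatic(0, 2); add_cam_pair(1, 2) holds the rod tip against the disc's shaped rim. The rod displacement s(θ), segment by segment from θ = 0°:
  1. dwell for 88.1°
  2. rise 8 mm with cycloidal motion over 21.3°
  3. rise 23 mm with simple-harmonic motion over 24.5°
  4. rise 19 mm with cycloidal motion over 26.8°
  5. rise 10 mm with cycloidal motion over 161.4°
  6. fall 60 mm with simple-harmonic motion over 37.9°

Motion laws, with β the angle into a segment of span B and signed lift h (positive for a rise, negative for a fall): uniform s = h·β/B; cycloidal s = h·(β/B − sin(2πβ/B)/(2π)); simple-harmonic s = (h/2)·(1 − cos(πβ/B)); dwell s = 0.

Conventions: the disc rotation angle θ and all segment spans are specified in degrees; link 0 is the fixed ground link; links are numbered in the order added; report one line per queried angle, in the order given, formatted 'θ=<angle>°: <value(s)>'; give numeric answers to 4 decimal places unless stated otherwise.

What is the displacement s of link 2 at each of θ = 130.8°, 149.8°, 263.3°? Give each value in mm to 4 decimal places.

segment 1 (0° to 88.1°, dwell): s unchanged at 0.0000
segment 2 (88.1° to 109.4°, cycloidal, h = 8) is passed completely: s = 0.0000 + (8) = 8.0000
θ = 130.8° falls in segment 3 (109.4° to 133.9°, simple-harmonic, h = 23): β = 130.8 − 109.4 = 21.4°, B = 24.5°; Δs = 23/2·(1 − cos(π·0.8735)) = 22.1033; s = 8.0000 + 22.1033 = 30.1033
segment 3 (109.4° to 133.9°, simple-harmonic, h = 23) is passed completely: s = 8.0000 + (23) = 31.0000
θ = 149.8° falls in segment 4 (133.9° to 160.7°, cycloidal, h = 19): β = 149.8 − 133.9 = 15.9°, B = 26.8°; Δs = 19·(0.5933 − sin(2π·0.5933)/(2π)) = 12.9450; s = 31.0000 + 12.9450 = 43.9450
segment 4 (133.9° to 160.7°, cycloidal, h = 19) is passed completely: s = 31.0000 + (19) = 50.0000
θ = 263.3° falls in segment 5 (160.7° to 322.1°, cycloidal, h = 10): β = 263.3 − 160.7 = 102.6°, B = 161.4°; Δs = 10·(0.6357 − sin(2π·0.6357)/(2π)) = 7.5553; s = 50.0000 + 7.5553 = 57.5553

θ=130.8°: 30.1033
θ=149.8°: 43.9450
θ=263.3°: 57.5553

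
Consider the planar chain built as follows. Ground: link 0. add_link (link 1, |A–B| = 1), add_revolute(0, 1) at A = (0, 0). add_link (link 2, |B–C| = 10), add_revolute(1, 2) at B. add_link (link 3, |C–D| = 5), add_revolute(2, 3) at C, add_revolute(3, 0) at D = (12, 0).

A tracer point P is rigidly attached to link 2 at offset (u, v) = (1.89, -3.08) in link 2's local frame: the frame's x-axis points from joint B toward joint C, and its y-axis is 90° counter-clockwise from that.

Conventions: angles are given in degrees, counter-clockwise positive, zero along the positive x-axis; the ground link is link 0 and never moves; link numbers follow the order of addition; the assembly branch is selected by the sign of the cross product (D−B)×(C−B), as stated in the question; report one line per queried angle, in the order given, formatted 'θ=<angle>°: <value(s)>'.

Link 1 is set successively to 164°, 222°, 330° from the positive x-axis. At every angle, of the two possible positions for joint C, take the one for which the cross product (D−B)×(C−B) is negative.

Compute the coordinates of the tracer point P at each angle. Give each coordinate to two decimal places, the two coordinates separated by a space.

A=(0,0), D=(12.00,0)
θ=164°: B = A + 1.00·(cos164°, sin164°) = (-0.9613, 0.2756)
θ=164°: |BD| = 12.9642
θ=164°: circle(B,10.00) ∩ circle(D,5.00): a=9.3747, h=3.4807
θ=164°:   candidates: C₊=(8.4853,3.5562) cross=45.125; C₋=(8.3373,-3.4036) cross=-45.125
θ=164°:   branch - wants cross < 0 → take C=(8.3373,-3.4036) (cross=-45.125)
θ=164°: ex = (C−B)/|BC| = (0.9299,-0.3679); ey = (0.3679,0.9299)
θ=164°: P = B + 1.89·ex + -3.08·ey = (-0.3370,-3.2837)
θ=222°: B = A + 1.00·(cos222°, sin222°) = (-0.7431, -0.6691)
θ=222°: |BD| = 12.7607
θ=222°: circle(B,10.00) ∩ circle(D,5.00): a=9.3191, h=3.6270
θ=222°:   candidates: C₊=(8.3729,3.4415) cross=46.283; C₋=(8.7533,-3.8025) cross=-46.283
θ=222°:   branch - wants cross < 0 → take C=(8.7533,-3.8025) (cross=-46.283)
θ=222°: ex = (C−B)/|BC| = (0.9496,-0.3133); ey = (0.3133,0.9496)
θ=222°: P = B + 1.89·ex + -3.08·ey = (0.0866,-4.1862)
θ=330°: B = A + 1.00·(cos330°, sin330°) = (0.8660, -0.5000)
θ=330°: |BD| = 11.1452
θ=330°: circle(B,10.00) ∩ circle(D,5.00): a=8.9373, h=4.4861
θ=330°:   candidates: C₊=(9.5930,4.3825) cross=49.998; C₋=(9.9956,-4.5806) cross=-49.998
θ=330°:   branch - wants cross < 0 → take C=(9.9956,-4.5806) (cross=-49.998)
θ=330°: ex = (C−B)/|BC| = (0.9130,-0.4081); ey = (0.4081,0.9130)
θ=330°: P = B + 1.89·ex + -3.08·ey = (1.3347,-4.0831)

θ=164°: -0.34 -3.28
θ=222°: 0.09 -4.19
θ=330°: 1.33 -4.08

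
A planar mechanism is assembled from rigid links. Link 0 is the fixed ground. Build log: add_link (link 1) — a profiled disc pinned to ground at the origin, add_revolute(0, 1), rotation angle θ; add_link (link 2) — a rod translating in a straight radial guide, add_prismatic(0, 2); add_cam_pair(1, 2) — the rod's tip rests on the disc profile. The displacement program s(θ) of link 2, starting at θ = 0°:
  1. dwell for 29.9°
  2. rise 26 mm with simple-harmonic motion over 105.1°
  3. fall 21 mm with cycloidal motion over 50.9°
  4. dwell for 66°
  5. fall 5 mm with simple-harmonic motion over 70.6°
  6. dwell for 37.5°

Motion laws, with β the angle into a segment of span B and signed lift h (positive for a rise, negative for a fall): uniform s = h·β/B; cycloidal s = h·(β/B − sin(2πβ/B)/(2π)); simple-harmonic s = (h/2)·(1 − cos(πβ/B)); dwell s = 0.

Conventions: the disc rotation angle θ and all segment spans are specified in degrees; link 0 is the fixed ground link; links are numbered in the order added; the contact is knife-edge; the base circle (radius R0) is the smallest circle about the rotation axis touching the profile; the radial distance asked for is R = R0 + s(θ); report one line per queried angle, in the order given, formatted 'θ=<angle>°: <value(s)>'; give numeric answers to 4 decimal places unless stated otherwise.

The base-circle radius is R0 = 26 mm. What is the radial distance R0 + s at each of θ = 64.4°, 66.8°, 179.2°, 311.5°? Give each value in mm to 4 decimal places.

seg 1 [0°–29.9°] dwell: s stays 0.0000
seg 2 [29.9°–135°] simple-harmonic, h=26: θ=64.4° here. β=34.5, B=105.1. 26/2·(1 − cos(π·0.3283)) = 6.3214 → s = 6.3214
seg 2 [29.9°–135°] simple-harmonic, h=26: θ=66.8° here. β=36.9, B=105.1. 26/2·(1 − cos(π·0.3511)) = 7.1380 → s = 7.1380
seg 2 [29.9°–135°] simple-harmonic, h=26: full span → s += 26 → s = 26.0000
seg 3 [135°–185.9°] cycloidal, h=-21: θ=179.2° here. β=44.2, B=50.9. -21·(0.8684 − sin(2π·0.8684)/(2π)) = -20.6955 → s = 5.3045
seg 3 [135°–185.9°] cycloidal, h=-21: full span → s += -21 → s = 5.0000
seg 4 [185.9°–251.9°] dwell: s stays 5.0000
seg 5 [251.9°–322.5°] simple-harmonic, h=-5: θ=311.5° here. β=59.6, B=70.6. -5/2·(1 − cos(π·0.8442)) = -4.7064 → s = 0.2936
θ=64.4°: R = R0 + s = 26 + 6.3214 = 32.3214
θ=66.8°: R = R0 + s = 26 + 7.1380 = 33.1380
θ=179.2°: R = R0 + s = 26 + 5.3045 = 31.3045
θ=311.5°: R = R0 + s = 26 + 0.2936 = 26.2936

θ=64.4°: 32.3214
θ=66.8°: 33.1380
θ=179.2°: 31.3045
θ=311.5°: 26.2936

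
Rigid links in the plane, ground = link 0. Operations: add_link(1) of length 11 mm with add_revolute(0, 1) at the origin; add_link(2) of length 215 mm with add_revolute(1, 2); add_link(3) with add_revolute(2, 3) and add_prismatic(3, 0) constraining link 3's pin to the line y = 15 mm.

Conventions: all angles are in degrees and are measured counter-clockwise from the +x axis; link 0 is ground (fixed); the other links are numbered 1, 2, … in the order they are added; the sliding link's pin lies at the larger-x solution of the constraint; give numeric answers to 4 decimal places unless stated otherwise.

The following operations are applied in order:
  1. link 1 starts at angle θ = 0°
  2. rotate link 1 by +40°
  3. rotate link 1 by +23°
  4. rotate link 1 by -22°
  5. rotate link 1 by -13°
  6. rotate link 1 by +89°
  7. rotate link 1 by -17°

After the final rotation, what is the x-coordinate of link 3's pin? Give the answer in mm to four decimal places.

geometry: r = 11 mm, L = 215 mm, e = 15 mm; θ starts at 0°
rotate link 1 by +40°: θ ← 0° +40° = 40°
rotate link 1 by +23°: θ ← 40° +23° = 63°
rotate link 1 by -22°: θ ← 63° -22° = 41°
rotate link 1 by -13°: θ ← 41° -13° = 28°
rotate link 1 by +89°: θ ← 28° +89° = 117°
rotate link 1 by -17°: θ ← 117° -17° = 100°
crank pin P = (r cos θ, r sin θ) = (-1.910130, 10.832885)
h = r sin θ − e = 10.832885 − 15 = -4.167115
x = r cos θ + √(L² − h²) = -1.910130 + 214.959613 = 213.049483

213.0495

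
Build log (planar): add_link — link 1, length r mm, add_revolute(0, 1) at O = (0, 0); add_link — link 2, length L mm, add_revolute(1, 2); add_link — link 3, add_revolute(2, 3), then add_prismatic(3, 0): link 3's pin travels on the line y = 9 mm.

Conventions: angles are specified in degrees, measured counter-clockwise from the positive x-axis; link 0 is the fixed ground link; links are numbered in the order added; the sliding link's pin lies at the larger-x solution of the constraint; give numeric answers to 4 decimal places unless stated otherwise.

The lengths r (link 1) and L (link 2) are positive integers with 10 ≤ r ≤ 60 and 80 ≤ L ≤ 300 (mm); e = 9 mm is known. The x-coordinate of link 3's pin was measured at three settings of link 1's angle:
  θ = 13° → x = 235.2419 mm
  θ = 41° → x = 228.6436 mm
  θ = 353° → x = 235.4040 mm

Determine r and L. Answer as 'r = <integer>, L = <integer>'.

constraint per measurement: (x − r cos θ)² + (r sin θ − e)² = L²
subtracting the θ₁ and θ₂ equations cancels the r² and L² terms:
r = (x₁² − x₂²) / (2[(x₁cos θ₁ + e sin θ₁) − (x₂cos θ₂ + e sin θ₂)]) = 29.0001 → r = 29
L² = (x₁ − r cos θ₁)² + (r sin θ₁ − e)² = 42848.9925 → L = 207.0000 → L = 207
check at θ₃=353°: x = 235.4040 (printed 235.4040) ✓

r = 29, L = 207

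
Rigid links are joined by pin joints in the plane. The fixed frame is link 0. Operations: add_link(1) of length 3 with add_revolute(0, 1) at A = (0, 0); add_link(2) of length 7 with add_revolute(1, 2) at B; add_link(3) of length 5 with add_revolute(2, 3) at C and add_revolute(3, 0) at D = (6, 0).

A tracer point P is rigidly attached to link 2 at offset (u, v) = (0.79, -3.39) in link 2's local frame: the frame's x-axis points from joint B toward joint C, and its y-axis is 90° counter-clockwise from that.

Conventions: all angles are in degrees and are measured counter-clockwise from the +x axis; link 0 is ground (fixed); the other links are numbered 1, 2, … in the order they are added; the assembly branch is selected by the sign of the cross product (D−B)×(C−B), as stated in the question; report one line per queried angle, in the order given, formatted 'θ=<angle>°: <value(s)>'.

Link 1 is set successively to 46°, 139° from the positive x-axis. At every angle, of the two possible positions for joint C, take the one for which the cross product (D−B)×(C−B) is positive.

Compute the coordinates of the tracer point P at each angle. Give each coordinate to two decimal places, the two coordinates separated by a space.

A=(0,0), D=(6.00,0)
θ=46°: B = A + 3.00·(cos46°, sin46°) = (2.0840, 2.1580)
θ=46°: |BD| = 4.4713
θ=46°: circle(B,7.00) ∩ circle(D,5.00): a=4.9194, h=4.9799
θ=46°:   candidates: C₊=(8.7960,4.1452) cross=22.266; C₋=(3.9890,-4.5778) cross=-22.266
θ=46°:   branch + wants cross > 0 → take C=(8.7960,4.1452) (cross=22.266)
θ=46°: ex = (C−B)/|BC| = (0.9589,0.2839); ey = (-0.2839,0.9589)
θ=46°: P = B + 0.79·ex + -3.39·ey = (3.8038,-0.8683)
θ=139°: B = A + 3.00·(cos139°, sin139°) = (-2.2641, 1.9682)
θ=139°: |BD| = 8.4953
θ=139°: circle(B,7.00) ∩ circle(D,5.00): a=5.6602, h=4.1185
θ=139°:   candidates: C₊=(4.1962,4.6633) cross=34.988; C₋=(2.2879,-3.3496) cross=-34.988
θ=139°:   branch + wants cross > 0 → take C=(4.1962,4.6633) (cross=34.988)
θ=139°: ex = (C−B)/|BC| = (0.9229,0.3850); ey = (-0.3850,0.9229)
θ=139°: P = B + 0.79·ex + -3.39·ey = (-0.2298,-0.8563)

θ=46°: 3.80 -0.87
θ=139°: -0.23 -0.86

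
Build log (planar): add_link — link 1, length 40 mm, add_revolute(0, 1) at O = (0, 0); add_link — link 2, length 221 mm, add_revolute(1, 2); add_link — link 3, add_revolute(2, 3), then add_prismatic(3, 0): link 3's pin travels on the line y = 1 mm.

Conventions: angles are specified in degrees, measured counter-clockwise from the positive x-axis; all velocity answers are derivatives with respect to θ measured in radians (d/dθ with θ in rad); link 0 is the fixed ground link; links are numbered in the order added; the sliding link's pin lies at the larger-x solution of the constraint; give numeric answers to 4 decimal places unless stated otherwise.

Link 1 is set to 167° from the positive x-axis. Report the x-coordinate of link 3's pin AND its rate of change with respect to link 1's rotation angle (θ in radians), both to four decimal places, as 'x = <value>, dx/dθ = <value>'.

geometry: r = 40 mm, L = 221 mm, e = 1 mm
crank pin P = (r cos θ, r sin θ) = (-38.974803, 8.998042)
h = r sin θ − e = 8.998042 − 1 = 7.998042
x = r cos θ + √(L² − h²) = -38.974803 + 220.855227 = 181.880424
dx/dθ = −r sin θ − h·r cos θ/√(L² − h²) (θ in radians; h = 7.998042) = -7.586610

x = 181.8804, dx/dθ = -7.5866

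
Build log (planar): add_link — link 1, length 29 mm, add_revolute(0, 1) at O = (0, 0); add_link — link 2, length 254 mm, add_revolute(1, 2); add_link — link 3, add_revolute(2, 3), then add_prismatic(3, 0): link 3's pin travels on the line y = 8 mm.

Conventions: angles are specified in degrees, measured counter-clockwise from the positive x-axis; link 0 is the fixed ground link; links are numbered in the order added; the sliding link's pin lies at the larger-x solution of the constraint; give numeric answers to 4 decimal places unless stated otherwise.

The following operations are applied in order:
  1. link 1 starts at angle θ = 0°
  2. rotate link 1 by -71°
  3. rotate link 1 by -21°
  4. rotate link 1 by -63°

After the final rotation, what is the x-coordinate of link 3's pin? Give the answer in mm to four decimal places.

geometry: r = 29 mm, L = 254 mm, e = 8 mm; θ starts at 0°
rotate link 1 by -71°: θ ← 0° -71° = -71°
rotate link 1 by -21°: θ ← -71° -21° = -92°
rotate link 1 by -63°: θ ← -92° -63° = -155°
crank pin P = (r cos θ, r sin θ) = (-26.282926, -12.255930)
h = r sin θ − e = -12.255930 − 8 = -20.255930
x = r cos θ + √(L² − h²) = -26.282926 + 253.191029 = 226.908103

226.9081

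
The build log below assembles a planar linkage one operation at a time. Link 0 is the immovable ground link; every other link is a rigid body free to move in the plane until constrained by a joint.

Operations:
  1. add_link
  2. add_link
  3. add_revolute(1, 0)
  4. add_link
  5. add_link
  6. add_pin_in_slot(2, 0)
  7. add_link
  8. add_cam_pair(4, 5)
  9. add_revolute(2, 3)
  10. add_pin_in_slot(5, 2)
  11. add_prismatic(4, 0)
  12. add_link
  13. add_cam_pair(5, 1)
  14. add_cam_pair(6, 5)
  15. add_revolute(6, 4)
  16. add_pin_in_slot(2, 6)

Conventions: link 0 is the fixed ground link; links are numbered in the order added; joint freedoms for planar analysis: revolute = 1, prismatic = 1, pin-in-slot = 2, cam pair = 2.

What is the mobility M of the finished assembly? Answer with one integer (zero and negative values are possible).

ground; <1,0,0>
#1 <2,0,0>
#2 <3,0,0>
R:1↔0 J1 <3,1,0>
#3 <4,1,0>
#4 <5,1,0>
PS:2↔0 J2 <5,1,1>
#5 <6,1,1>
C:4↔5 J2 <6,1,2>
R:2↔3 J1 <6,2,2>
PS:5↔2 J2 <6,2,3>
P:4↔0 J1 <6,3,3>
#6 <7,3,3>
C:5↔1 J2 <7,3,4>
C:6↔5 J2 <7,3,5>
R:6↔4 J1 <7,4,5>
PS:2↔6 J2 <7,4,6>
3×6 − 2×4 − 1×6 = 4

M = 4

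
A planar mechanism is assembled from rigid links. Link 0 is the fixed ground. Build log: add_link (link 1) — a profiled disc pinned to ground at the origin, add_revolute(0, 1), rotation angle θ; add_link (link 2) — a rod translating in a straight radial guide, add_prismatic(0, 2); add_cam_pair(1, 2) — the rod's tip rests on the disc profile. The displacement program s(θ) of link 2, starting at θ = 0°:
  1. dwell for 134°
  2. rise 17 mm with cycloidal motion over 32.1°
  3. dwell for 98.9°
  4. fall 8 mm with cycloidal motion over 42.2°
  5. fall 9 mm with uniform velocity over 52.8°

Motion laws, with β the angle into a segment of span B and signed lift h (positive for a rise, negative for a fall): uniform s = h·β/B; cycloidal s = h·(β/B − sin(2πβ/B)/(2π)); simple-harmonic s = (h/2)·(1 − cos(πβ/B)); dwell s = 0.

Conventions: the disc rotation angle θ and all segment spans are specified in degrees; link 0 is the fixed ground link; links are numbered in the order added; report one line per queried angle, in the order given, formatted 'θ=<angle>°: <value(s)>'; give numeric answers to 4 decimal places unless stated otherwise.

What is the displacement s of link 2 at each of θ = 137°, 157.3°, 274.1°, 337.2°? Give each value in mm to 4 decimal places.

seg 1 [0°–134°] dwell: s stays 0.0000
seg 2 [134°–166.1°] cycloidal, h=17: θ=137° here. β=3, B=32.1. 17·(0.0935 − sin(2π·0.0935)/(2π)) = 0.0897 → s = 0.0897
seg 2 [134°–166.1°] cycloidal, h=17: θ=157.3° here. β=23.3, B=32.1. 17·(0.7259 − sin(2π·0.7259)/(2π)) = 15.0141 → s = 15.0141
seg 2 [134°–166.1°] cycloidal, h=17: full span → s += 17 → s = 17.0000
seg 3 [166.1°–265°] dwell: s stays 17.0000
seg 4 [265°–307.2°] cycloidal, h=-8: θ=274.1° here. β=9.1, B=42.2. -8·(0.2156 − sin(2π·0.2156)/(2π)) = -0.4814 → s = 16.5186
seg 4 [265°–307.2°] cycloidal, h=-8: full span → s += -8 → s = 9.0000
seg 5 [307.2°–360°] uniform, h=-9: θ=337.2° here. β=30, B=52.8. -9·30/52.8 = -5.1136 → s = 3.8864

θ=137°: 0.0897
θ=157.3°: 15.0141
θ=274.1°: 16.5186
θ=337.2°: 3.8864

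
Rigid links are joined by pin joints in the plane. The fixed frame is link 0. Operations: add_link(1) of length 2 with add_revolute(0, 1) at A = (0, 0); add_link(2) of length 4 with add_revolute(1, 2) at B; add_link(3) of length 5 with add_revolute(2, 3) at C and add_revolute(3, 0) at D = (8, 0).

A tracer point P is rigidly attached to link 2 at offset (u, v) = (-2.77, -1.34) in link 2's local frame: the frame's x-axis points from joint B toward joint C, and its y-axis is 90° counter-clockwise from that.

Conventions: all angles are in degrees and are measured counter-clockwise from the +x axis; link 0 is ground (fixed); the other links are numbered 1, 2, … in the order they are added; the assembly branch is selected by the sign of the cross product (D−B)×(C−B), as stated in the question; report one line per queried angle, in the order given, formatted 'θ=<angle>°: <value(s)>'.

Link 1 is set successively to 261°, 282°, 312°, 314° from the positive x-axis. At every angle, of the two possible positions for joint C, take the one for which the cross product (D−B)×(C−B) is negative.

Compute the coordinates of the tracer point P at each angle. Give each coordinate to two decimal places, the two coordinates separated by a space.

A=(0,0), D=(8.00,0)
θ=261°: B = A + 2.00·(cos261°, sin261°) = (-0.3129, -1.9754)
θ=261°: |BD| = 8.5443
θ=261°: circle(B,4.00) ∩ circle(D,5.00): a=3.7455, h=1.4040
θ=261°:   candidates: C₊=(3.0066,0.2565) cross=11.996; C₋=(3.6558,-2.4754) cross=-11.996
θ=261°:   branch - wants cross < 0 → take C=(3.6558,-2.4754) (cross=-11.996)
θ=261°: ex = (C−B)/|BC| = (0.9922,-0.1250); ey = (0.1250,0.9922)
θ=261°: P = B + -2.77·ex + -1.34·ey = (-3.2286,-2.9586)
θ=282°: B = A + 2.00·(cos282°, sin282°) = (0.4158, -1.9563)
θ=282°: |BD| = 7.8324
θ=282°: circle(B,4.00) ∩ circle(D,5.00): a=3.3417, h=2.1985
θ=282°:   candidates: C₊=(3.1025,1.0071) cross=17.219; C₋=(4.2007,-3.2504) cross=-17.219
θ=282°:   branch - wants cross < 0 → take C=(4.2007,-3.2504) (cross=-17.219)
θ=282°: ex = (C−B)/|BC| = (0.9462,-0.3235); ey = (0.3235,0.9462)
θ=282°: P = B + -2.77·ex + -1.34·ey = (-2.6387,-2.3280)
θ=312°: B = A + 2.00·(cos312°, sin312°) = (1.3383, -1.4863)
θ=312°: |BD| = 6.8255
θ=312°: circle(B,4.00) ∩ circle(D,5.00): a=2.7535, h=2.9014
θ=312°:   candidates: C₊=(3.3939,1.9451) cross=19.804; C₋=(4.6575,-3.7185) cross=-19.804
θ=312°:   branch - wants cross < 0 → take C=(4.6575,-3.7185) (cross=-19.804)
θ=312°: ex = (C−B)/|BC| = (0.8298,-0.5581); ey = (0.5581,0.8298)
θ=312°: P = B + -2.77·ex + -1.34·ey = (-1.7081,-1.0524)
θ=314°: B = A + 2.00·(cos314°, sin314°) = (1.3893, -1.4387)
θ=314°: |BD| = 6.7654
θ=314°: circle(B,4.00) ∩ circle(D,5.00): a=2.7176, h=2.9351
θ=314°:   candidates: C₊=(3.4206,2.0072) cross=19.857; C₋=(4.6689,-3.7288) cross=-19.857
θ=314°:   branch - wants cross < 0 → take C=(4.6689,-3.7288) (cross=-19.857)
θ=314°: ex = (C−B)/|BC| = (0.8199,-0.5725); ey = (0.5725,0.8199)
θ=314°: P = B + -2.77·ex + -1.34·ey = (-1.6490,-0.9515)

θ=261°: -3.23 -2.96
θ=282°: -2.64 -2.33
θ=312°: -1.71 -1.05
θ=314°: -1.65 -0.95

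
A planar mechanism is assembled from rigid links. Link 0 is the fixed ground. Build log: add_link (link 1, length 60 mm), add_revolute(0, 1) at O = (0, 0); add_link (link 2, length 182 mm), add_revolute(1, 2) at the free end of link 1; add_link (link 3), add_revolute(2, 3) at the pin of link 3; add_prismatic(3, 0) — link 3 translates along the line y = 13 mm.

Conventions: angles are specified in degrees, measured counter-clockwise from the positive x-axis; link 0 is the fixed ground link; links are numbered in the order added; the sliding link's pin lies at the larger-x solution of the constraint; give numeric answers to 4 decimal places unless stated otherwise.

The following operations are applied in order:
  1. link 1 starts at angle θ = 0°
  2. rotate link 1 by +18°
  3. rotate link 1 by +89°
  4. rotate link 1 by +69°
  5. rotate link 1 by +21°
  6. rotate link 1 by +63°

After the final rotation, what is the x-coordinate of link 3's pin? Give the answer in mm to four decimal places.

geometry: r = 60 mm, L = 182 mm, e = 13 mm; θ starts at 0°
rotate link 1 by +18°: θ ← 0° +18° = 18°
rotate link 1 by +89°: θ ← 18° +89° = 107°
rotate link 1 by +69°: θ ← 107° +69° = 176°
rotate link 1 by +21°: θ ← 176° +21° = 197°
rotate link 1 by +63°: θ ← 197° +63° = 260°
crank pin P = (r cos θ, r sin θ) = (-10.418891, -59.088465)
h = r sin θ − e = -59.088465 − 13 = -72.088465
x = r cos θ + √(L² − h²) = -10.418891 + 167.114491 = 156.695601

156.6956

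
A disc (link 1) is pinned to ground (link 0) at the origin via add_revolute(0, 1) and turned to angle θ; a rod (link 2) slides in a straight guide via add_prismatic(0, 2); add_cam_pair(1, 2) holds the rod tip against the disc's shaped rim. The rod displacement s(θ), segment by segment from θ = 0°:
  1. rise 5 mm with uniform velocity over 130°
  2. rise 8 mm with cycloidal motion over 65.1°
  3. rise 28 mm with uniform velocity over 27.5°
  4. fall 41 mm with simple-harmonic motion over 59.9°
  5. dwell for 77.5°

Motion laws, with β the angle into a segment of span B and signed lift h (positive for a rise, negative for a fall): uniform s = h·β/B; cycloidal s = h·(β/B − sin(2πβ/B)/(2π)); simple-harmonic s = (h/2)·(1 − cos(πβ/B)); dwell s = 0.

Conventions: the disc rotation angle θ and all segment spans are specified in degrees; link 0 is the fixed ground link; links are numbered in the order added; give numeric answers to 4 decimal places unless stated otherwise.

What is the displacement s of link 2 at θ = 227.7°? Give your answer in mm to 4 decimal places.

segment 1 (0° to 130°, uniform, h = 5) is passed completely: s = 0.0000 + (5) = 5.0000
segment 2 (130° to 195.1°, cycloidal, h = 8) is passed completely: s = 5.0000 + (8) = 13.0000
segment 3 (195.1° to 222.6°, uniform, h = 28) is passed completely: s = 13.0000 + (28) = 41.0000
θ = 227.7° falls in segment 4 (222.6° to 282.5°, simple-harmonic, h = -41): β = 227.7 − 222.6 = 5.1°, B = 59.9°; Δs = -41/2·(1 − cos(π·0.0851)) = -0.7290; s = 41.0000 − 0.7290 = 40.2710

40.2710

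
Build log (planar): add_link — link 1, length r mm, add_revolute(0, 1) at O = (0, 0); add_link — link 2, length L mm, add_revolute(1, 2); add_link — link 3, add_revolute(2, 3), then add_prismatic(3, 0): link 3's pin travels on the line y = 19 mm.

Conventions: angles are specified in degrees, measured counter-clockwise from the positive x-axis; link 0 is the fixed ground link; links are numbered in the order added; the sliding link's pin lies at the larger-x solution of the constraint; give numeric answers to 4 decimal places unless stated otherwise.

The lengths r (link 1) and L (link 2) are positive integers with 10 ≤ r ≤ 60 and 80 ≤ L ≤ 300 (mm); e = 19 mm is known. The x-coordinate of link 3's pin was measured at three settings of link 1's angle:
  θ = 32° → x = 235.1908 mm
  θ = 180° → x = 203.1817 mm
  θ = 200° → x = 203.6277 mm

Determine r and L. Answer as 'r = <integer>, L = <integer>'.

constraint per measurement: (x − r cos θ)² + (r sin θ − e)² = L²
subtracting the θ₁ and θ₂ equations cancels the r² and L² terms:
r = (x₁² − x₂²) / (2[(x₁cos θ₁ + e sin θ₁) − (x₂cos θ₂ + e sin θ₂)]) = 17.0000 → r = 17
L² = (x₁ − r cos θ₁)² + (r sin θ₁ − e)² = 48840.9788 → L = 221.0000 → L = 221
check at θ₃=200°: x = 203.6277 (printed 203.6277) ✓

r = 17, L = 221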